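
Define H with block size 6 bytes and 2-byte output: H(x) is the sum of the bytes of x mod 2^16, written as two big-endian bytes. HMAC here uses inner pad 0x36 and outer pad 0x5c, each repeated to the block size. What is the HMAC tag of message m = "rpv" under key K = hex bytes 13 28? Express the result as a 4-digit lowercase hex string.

02a8

Key hex bytes 13 28 is 2 bytes ≤ B = 6; zero-pad to 6 bytes: K' = 13 28 00 00 00 00.
K' ⊕ ipad = 25 1e 36 36 36 36.  K' ⊕ opad = 4f 74 5c 5c 5c 5c.
Inner input = (K'⊕ipad) ∥ m = 25 1e 36 36 36 36 ∥ 72 70 76.
Inner hash: sum = 37+30+54+54+54+54+114+112+118 = 627 → 02 73.
Outer input = (K'⊕opad) ∥ inner = 4f 74 5c 5c 5c 5c ∥ 02 73.
Outer hash (tag): sum = 79+116+92+92+92+92+2+115 = 680 → 02 a8.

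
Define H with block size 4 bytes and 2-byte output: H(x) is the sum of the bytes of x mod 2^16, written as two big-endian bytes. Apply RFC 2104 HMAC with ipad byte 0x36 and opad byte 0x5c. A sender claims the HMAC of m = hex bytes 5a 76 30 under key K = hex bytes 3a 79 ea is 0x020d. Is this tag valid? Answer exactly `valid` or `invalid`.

invalid

Key hex bytes 3a 79 ea is 3 bytes ≤ B = 4; zero-pad to 4 bytes: K' = 3a 79 ea 00.
K' ⊕ ipad = 0c 4f dc 36; K' ⊕ opad = 66 25 b6 5c.
Inner hash: sum = 12+79+220+54+90+118+48 = 621 → 02 6d.
Outer hash (recomputed tag): sum = 102+37+182+92+2+109 = 524 → 02 0c.
Recomputed tag = 020c; claimed = 020d → mismatch.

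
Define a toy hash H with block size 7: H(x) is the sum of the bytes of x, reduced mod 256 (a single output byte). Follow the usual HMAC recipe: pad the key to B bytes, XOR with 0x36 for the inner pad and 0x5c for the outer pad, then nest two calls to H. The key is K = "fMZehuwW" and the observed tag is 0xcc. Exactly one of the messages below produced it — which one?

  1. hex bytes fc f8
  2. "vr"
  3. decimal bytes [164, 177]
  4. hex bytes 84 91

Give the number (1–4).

Key "fMZehuwW" = 66 4d 5a 65 68 75 77 57 is 8 bytes > B = 7, so hash it first: H(key) = 1d, then zero-pad to 7 bytes: K' = 1d 00 00 00 00 00 00.
K' ⊕ ipad = 2b 36 36 36 36 36 36; K' ⊕ opad = 41 5c 5c 5c 5c 5c 5c.
m1: inner = H(2b 36 36 36 36 36 36 fc f8) = 63; tag = H(41 5c 5c 5c 5c 5c 5c 63) = cc ← matches
m2: inner = H(2b 36 36 36 36 36 36 76 72) = 57; tag = H(41 5c 5c 5c 5c 5c 5c 57) = c0
m3: inner = H(2b 36 36 36 36 36 36 a4 b1) = c4; tag = H(41 5c 5c 5c 5c 5c 5c c4) = 2d
m4: inner = H(2b 36 36 36 36 36 36 84 91) = 84; tag = H(41 5c 5c 5c 5c 5c 5c 84) = ed

1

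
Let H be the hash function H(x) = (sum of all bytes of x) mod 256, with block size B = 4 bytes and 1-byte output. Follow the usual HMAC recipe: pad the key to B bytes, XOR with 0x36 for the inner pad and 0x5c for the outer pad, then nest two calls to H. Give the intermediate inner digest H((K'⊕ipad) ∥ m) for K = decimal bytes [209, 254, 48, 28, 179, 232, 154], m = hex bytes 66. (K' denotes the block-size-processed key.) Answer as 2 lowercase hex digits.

Key decimal bytes [209, 254, 48, 28, 179, 232, 154] = d1 fe 30 1c b3 e8 9a is 7 bytes > B = 4, so hash it first: H(key) = 50, then zero-pad to 4 bytes: K' = 50 00 00 00.
K' ⊕ ipad = 66 36 36 36.
Inner input = 66 36 36 36 ∥ 66.
Inner hash: sum = 102+54+54+54+102 = 366; mod 256 = 110 → 6e.

6e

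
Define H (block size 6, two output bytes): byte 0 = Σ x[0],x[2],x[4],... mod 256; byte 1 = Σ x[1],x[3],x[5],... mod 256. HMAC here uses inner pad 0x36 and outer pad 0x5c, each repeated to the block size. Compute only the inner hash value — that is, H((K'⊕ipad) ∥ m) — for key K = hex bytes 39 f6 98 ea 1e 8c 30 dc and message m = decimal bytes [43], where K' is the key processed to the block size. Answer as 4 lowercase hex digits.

Key hex bytes 39 f6 98 ea 1e 8c 30 dc is 8 bytes > B = 6, so hash it first: H(key) = 1f 48, then zero-pad to 6 bytes: K' = 1f 48 00 00 00 00.
K' ⊕ ipad = 29 7e 36 36 36 36.
Inner input = 29 7e 36 36 36 36 ∥ 2b.
Inner hash: even-index sum = 192 mod 256 = 192; odd-index sum = 234 mod 256 = 234 → c0 ea.

c0ea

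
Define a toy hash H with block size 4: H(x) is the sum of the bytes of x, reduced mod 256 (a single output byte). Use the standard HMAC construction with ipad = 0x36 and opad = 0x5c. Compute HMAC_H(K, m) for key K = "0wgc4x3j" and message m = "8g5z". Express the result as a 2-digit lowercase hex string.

76

Key "0wgc4x3j" = 30 77 67 63 34 78 33 6a is 8 bytes > B = 4, so hash it first: H(key) = ba, then zero-pad to 4 bytes: K' = ba 00 00 00.
K' ⊕ ipad = 8c 36 36 36.  K' ⊕ opad = e6 5c 5c 5c.
Inner input = (K'⊕ipad) ∥ m = 8c 36 36 36 ∥ 38 67 35 7a.
Inner hash: sum = 140+54+54+54+56+103+53+122 = 636; mod 256 = 124 → 7c.
Outer input = (K'⊕opad) ∥ inner = e6 5c 5c 5c ∥ 7c.
Outer hash (tag): sum = 230+92+92+92+124 = 630; mod 256 = 118 → 76.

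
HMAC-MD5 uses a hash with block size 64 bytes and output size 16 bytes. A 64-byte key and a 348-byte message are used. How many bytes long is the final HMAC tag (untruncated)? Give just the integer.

16

The tag is one MD5 digest: 16 bytes.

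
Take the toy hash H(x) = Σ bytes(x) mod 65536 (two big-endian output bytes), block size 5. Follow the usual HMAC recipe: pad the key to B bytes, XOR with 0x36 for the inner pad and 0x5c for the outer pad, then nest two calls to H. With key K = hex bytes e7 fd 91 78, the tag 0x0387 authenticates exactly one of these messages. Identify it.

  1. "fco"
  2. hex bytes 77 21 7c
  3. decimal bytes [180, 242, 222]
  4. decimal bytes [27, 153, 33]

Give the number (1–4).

Key hex bytes e7 fd 91 78 is 4 bytes ≤ B = 5; zero-pad to 5 bytes: K' = e7 fd 91 78 00.
K' ⊕ ipad = d1 cb a7 4e 36; K' ⊕ opad = bb a1 cd 24 5c.
m1: inner = H(d1 cb a7 4e 36 66 63 6f) = 03 ff; tag = H(bb a1 cd 24 5c 03 ff) = 03ab
m2: inner = H(d1 cb a7 4e 36 77 21 7c) = 03 db; tag = H(bb a1 cd 24 5c 03 db) = 0387 ← matches
m3: inner = H(d1 cb a7 4e 36 b4 f2 de) = 05 4b; tag = H(bb a1 cd 24 5c 05 4b) = 02f9
m4: inner = H(d1 cb a7 4e 36 1b 99 21) = 03 9c; tag = H(bb a1 cd 24 5c 03 9c) = 0348

2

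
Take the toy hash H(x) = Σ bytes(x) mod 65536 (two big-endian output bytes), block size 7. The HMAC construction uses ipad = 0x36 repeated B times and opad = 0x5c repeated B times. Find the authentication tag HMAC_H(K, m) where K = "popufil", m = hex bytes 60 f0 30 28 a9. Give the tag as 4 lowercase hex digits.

Key "popufil" = 70 6f 70 75 66 69 6c is exactly B = 7 bytes: K' = 70 6f 70 75 66 69 6c.
K' ⊕ ipad = 46 59 46 43 50 5f 5a.  K' ⊕ opad = 2c 33 2c 29 3a 35 30.
Inner input = (K'⊕ipad) ∥ m = 46 59 46 43 50 5f 5a ∥ 60 f0 30 28 a9.
Inner hash: sum = 70+89+70+67+80+95+90+96+240+48+40+169 = 1154 → 04 82.
Outer input = (K'⊕opad) ∥ inner = 2c 33 2c 29 3a 35 30 ∥ 04 82.
Outer hash (tag): sum = 44+51+44+41+58+53+48+4+130 = 473 → 01 d9.

01d9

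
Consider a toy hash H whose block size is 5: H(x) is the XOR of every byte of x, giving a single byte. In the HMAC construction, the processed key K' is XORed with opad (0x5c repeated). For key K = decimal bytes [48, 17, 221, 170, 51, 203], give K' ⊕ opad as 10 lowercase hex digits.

f25c5c5c5c

Key decimal bytes [48, 17, 221, 170, 51, 203] = 30 11 dd aa 33 cb is 6 bytes > B = 5, so hash it first: H(key) = ae, then zero-pad to 5 bytes: K' = ae 00 00 00 00.
XOR each byte with 0x5c: ae⊕5c=f2, 00⊕5c=5c, 00⊕5c=5c, 00⊕5c=5c, 00⊕5c=5c.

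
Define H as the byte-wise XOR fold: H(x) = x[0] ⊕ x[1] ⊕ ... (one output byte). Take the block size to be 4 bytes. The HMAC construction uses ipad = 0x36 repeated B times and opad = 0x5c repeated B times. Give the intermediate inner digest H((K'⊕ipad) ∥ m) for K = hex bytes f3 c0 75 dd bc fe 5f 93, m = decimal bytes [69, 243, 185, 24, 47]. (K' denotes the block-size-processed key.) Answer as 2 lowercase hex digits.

2d

Key hex bytes f3 c0 75 dd bc fe 5f 93 is 8 bytes > B = 4, so hash it first: H(key) = 15, then zero-pad to 4 bytes: K' = 15 00 00 00.
K' ⊕ ipad = 23 36 36 36.
Inner input = 23 36 36 36 ∥ 45 f3 b9 18 2f.
Inner hash: XOR 23⊕36⊕36⊕36⊕45⊕f3⊕b9⊕18⊕2f = 2d.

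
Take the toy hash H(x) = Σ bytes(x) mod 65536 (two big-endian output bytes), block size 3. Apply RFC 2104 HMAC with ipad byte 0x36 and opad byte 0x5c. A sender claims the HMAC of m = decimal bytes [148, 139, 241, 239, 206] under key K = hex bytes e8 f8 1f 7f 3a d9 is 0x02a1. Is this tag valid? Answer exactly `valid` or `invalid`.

Key hex bytes e8 f8 1f 7f 3a d9 is 6 bytes > B = 3, so hash it first: H(key) = 03 91, then zero-pad to 3 bytes: K' = 03 91 00.
K' ⊕ ipad = 35 a7 36; K' ⊕ opad = 5f cd 5c.
Inner hash: sum = 53+167+54+148+139+241+239+206 = 1247 → 04 df.
Outer hash (recomputed tag): sum = 95+205+92+4+223 = 619 → 02 6b.
Recomputed tag = 026b; claimed = 02a1 → mismatch.

invalid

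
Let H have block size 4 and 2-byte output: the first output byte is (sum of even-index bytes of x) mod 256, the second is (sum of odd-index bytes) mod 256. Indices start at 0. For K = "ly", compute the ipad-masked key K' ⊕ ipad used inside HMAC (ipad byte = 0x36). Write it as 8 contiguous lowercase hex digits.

5a4f3636

Key "ly" = 6c 79 is 2 bytes ≤ B = 4; zero-pad to 4 bytes: K' = 6c 79 00 00.
XOR each byte with 0x36: 6c⊕36=5a, 79⊕36=4f, 00⊕36=36, 00⊕36=36.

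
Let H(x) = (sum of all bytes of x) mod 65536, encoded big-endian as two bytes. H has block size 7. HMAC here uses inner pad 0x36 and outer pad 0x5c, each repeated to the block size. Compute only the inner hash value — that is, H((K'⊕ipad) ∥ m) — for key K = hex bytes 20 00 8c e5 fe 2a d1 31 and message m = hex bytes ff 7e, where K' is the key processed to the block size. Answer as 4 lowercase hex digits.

034d

Key hex bytes 20 00 8c e5 fe 2a d1 31 is 8 bytes > B = 7, so hash it first: H(key) = 03 bb, then zero-pad to 7 bytes: K' = 03 bb 00 00 00 00 00.
K' ⊕ ipad = 35 8d 36 36 36 36 36.
Inner input = 35 8d 36 36 36 36 36 ∥ ff 7e.
Inner hash: sum = 53+141+54+54+54+54+54+255+126 = 845 → 03 4d.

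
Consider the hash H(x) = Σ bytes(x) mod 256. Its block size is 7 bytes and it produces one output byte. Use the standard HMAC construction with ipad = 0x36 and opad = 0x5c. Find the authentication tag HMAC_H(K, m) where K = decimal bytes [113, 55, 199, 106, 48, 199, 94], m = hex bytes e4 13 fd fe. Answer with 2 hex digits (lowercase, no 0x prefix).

Key decimal bytes [113, 55, 199, 106, 48, 199, 94] = 71 37 c7 6a 30 c7 5e is exactly B = 7 bytes: K' = 71 37 c7 6a 30 c7 5e.
K' ⊕ ipad = 47 01 f1 5c 06 f1 68.  K' ⊕ opad = 2d 6b 9b 36 6c 9b 02.
Inner input = (K'⊕ipad) ∥ m = 47 01 f1 5c 06 f1 68 ∥ e4 13 fd fe.
Inner hash: sum = 71+1+241+92+6+241+104+228+19+253+254 = 1510; mod 256 = 230 → e6.
Outer input = (K'⊕opad) ∥ inner = 2d 6b 9b 36 6c 9b 02 ∥ e6.
Outer hash (tag): sum = 45+107+155+54+108+155+2+230 = 856; mod 256 = 88 → 58.

58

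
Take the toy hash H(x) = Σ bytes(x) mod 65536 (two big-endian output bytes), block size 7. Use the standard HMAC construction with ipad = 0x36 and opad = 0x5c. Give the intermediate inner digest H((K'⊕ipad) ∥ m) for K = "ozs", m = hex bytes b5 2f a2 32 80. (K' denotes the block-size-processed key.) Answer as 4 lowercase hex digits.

03fa

Key "ozs" = 6f 7a 73 is 3 bytes ≤ B = 7; zero-pad to 7 bytes: K' = 6f 7a 73 00 00 00 00.
K' ⊕ ipad = 59 4c 45 36 36 36 36.
Inner input = 59 4c 45 36 36 36 36 ∥ b5 2f a2 32 80.
Inner hash: sum = 89+76+69+54+54+54+54+181+47+162+50+128 = 1018 → 03 fa.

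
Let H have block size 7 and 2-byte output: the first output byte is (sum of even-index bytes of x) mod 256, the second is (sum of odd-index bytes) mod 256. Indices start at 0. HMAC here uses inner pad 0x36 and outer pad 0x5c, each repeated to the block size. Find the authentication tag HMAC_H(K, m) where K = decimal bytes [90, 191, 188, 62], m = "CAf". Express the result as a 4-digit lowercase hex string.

Key decimal bytes [90, 191, 188, 62] = 5a bf bc 3e is 4 bytes ≤ B = 7; zero-pad to 7 bytes: K' = 5a bf bc 3e 00 00 00.
K' ⊕ ipad = 6c 89 8a 08 36 36 36.  K' ⊕ opad = 06 e3 e0 62 5c 5c 5c.
Inner input = (K'⊕ipad) ∥ m = 6c 89 8a 08 36 36 36 ∥ 43 41 66.
Inner hash: even-index sum = 419 mod 256 = 163; odd-index sum = 368 mod 256 = 112 → a3 70.
Outer input = (K'⊕opad) ∥ inner = 06 e3 e0 62 5c 5c 5c ∥ a3 70.
Outer hash (tag): even-index sum = 526 mod 256 = 14; odd-index sum = 580 mod 256 = 68 → 0e 44.

0e44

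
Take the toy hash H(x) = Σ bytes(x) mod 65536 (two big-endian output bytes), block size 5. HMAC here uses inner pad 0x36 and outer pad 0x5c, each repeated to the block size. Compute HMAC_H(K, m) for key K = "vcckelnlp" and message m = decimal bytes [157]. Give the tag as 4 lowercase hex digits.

Key "vcckelnlp" = 76 63 63 6b 65 6c 6e 6c 70 is 9 bytes > B = 5, so hash it first: H(key) = 03 c2, then zero-pad to 5 bytes: K' = 03 c2 00 00 00.
K' ⊕ ipad = 35 f4 36 36 36.  K' ⊕ opad = 5f 9e 5c 5c 5c.
Inner input = (K'⊕ipad) ∥ m = 35 f4 36 36 36 ∥ 9d.
Inner hash: sum = 53+244+54+54+54+157 = 616 → 02 68.
Outer input = (K'⊕opad) ∥ inner = 5f 9e 5c 5c 5c ∥ 02 68.
Outer hash (tag): sum = 95+158+92+92+92+2+104 = 635 → 02 7b.

027b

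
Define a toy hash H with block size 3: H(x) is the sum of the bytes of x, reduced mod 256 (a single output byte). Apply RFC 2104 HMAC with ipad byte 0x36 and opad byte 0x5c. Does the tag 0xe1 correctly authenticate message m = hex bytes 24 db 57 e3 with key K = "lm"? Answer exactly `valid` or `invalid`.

valid

Key "lm" = 6c 6d is 2 bytes ≤ B = 3; zero-pad to 3 bytes: K' = 6c 6d 00.
K' ⊕ ipad = 5a 5b 36; K' ⊕ opad = 30 31 5c.
Inner hash: sum = 90+91+54+36+219+87+227 = 804; mod 256 = 36 → 24.
Outer hash (recomputed tag): sum = 48+49+92+36 = 225 → e1.
Recomputed tag = e1; claimed = e1 → match.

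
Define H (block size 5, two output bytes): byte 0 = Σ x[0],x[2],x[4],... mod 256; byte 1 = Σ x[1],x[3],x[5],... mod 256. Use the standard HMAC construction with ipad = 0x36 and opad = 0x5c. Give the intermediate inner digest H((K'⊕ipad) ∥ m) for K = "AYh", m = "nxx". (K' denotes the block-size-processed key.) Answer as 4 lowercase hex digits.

838b

Key "AYh" = 41 59 68 is 3 bytes ≤ B = 5; zero-pad to 5 bytes: K' = 41 59 68 00 00.
K' ⊕ ipad = 77 6f 5e 36 36.
Inner input = 77 6f 5e 36 36 ∥ 6e 78 78.
Inner hash: even-index sum = 387 mod 256 = 131; odd-index sum = 395 mod 256 = 139 → 83 8b.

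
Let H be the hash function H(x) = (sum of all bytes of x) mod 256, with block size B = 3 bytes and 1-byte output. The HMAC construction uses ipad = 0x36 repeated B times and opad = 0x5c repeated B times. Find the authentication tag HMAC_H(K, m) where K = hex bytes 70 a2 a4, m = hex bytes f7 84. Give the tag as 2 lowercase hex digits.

09

Key hex bytes 70 a2 a4 is exactly B = 3 bytes: K' = 70 a2 a4.
K' ⊕ ipad = 46 94 92.  K' ⊕ opad = 2c fe f8.
Inner input = (K'⊕ipad) ∥ m = 46 94 92 ∥ f7 84.
Inner hash: sum = 70+148+146+247+132 = 743; mod 256 = 231 → e7.
Outer input = (K'⊕opad) ∥ inner = 2c fe f8 ∥ e7.
Outer hash (tag): sum = 44+254+248+231 = 777; mod 256 = 9 → 09.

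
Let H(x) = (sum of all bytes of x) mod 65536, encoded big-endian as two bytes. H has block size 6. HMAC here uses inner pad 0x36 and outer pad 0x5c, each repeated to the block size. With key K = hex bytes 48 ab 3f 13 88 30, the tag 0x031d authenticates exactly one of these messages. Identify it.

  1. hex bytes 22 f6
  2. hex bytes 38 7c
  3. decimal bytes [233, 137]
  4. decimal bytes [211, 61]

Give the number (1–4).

Key hex bytes 48 ab 3f 13 88 30 is exactly B = 6 bytes: K' = 48 ab 3f 13 88 30.
K' ⊕ ipad = 7e 9d 09 25 be 06; K' ⊕ opad = 14 f7 63 4f d4 6c.
m1: inner = H(7e 9d 09 25 be 06 22 f6) = 03 25; tag = H(14 f7 63 4f d4 6c 03 25) = 0325
m2: inner = H(7e 9d 09 25 be 06 38 7c) = 02 c1; tag = H(14 f7 63 4f d4 6c 02 c1) = 03c0
m3: inner = H(7e 9d 09 25 be 06 e9 89) = 03 7f; tag = H(14 f7 63 4f d4 6c 03 7f) = 037f
m4: inner = H(7e 9d 09 25 be 06 d3 3d) = 03 1d; tag = H(14 f7 63 4f d4 6c 03 1d) = 031d ← matches

4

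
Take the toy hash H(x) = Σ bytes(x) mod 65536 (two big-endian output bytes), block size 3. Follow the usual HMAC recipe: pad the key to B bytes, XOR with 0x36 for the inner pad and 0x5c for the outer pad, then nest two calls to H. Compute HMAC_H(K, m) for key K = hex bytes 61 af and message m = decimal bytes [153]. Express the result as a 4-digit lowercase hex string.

Key hex bytes 61 af is 2 bytes ≤ B = 3; zero-pad to 3 bytes: K' = 61 af 00.
K' ⊕ ipad = 57 99 36.  K' ⊕ opad = 3d f3 5c.
Inner input = (K'⊕ipad) ∥ m = 57 99 36 ∥ 99.
Inner hash: sum = 87+153+54+153 = 447 → 01 bf.
Outer input = (K'⊕opad) ∥ inner = 3d f3 5c ∥ 01 bf.
Outer hash (tag): sum = 61+243+92+1+191 = 588 → 02 4c.

024c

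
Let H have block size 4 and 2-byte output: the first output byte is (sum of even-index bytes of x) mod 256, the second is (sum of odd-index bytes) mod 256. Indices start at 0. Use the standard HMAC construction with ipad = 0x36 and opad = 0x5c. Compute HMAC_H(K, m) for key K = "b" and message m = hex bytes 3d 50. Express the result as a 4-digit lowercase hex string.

6174

Key "b" = 62 is 1 byte ≤ B = 4; zero-pad to 4 bytes: K' = 62 00 00 00.
K' ⊕ ipad = 54 36 36 36.  K' ⊕ opad = 3e 5c 5c 5c.
Inner input = (K'⊕ipad) ∥ m = 54 36 36 36 ∥ 3d 50.
Inner hash: even-index sum = 199 mod 256 = 199; odd-index sum = 188 mod 256 = 188 → c7 bc.
Outer input = (K'⊕opad) ∥ inner = 3e 5c 5c 5c ∥ c7 bc.
Outer hash (tag): even-index sum = 353 mod 256 = 97; odd-index sum = 372 mod 256 = 116 → 61 74.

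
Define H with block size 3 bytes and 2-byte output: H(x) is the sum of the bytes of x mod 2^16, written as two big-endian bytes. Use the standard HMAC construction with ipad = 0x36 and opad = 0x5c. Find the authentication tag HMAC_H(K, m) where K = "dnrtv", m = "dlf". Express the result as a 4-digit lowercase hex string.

Key "dnrtv" = 64 6e 72 74 76 is 5 bytes > B = 3, so hash it first: H(key) = 02 2e, then zero-pad to 3 bytes: K' = 02 2e 00.
K' ⊕ ipad = 34 18 36.  K' ⊕ opad = 5e 72 5c.
Inner input = (K'⊕ipad) ∥ m = 34 18 36 ∥ 64 6c 66.
Inner hash: sum = 52+24+54+100+108+102 = 440 → 01 b8.
Outer input = (K'⊕opad) ∥ inner = 5e 72 5c ∥ 01 b8.
Outer hash (tag): sum = 94+114+92+1+184 = 485 → 01 e5.

01e5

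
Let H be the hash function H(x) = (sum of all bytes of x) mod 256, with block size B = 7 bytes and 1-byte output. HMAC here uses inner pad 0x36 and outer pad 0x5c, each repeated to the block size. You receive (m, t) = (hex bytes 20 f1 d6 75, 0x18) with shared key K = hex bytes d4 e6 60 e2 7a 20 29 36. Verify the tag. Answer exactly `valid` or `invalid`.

Key hex bytes d4 e6 60 e2 7a 20 29 36 is 8 bytes > B = 7, so hash it first: H(key) = f5, then zero-pad to 7 bytes: K' = f5 00 00 00 00 00 00.
K' ⊕ ipad = c3 36 36 36 36 36 36; K' ⊕ opad = a9 5c 5c 5c 5c 5c 5c.
Inner hash: sum = 195+54+54+54+54+54+54+32+241+214+117 = 1123; mod 256 = 99 → 63.
Outer hash (recomputed tag): sum = 169+92+92+92+92+92+92+99 = 820; mod 256 = 52 → 34.
Recomputed tag = 34; claimed = 18 → mismatch.

invalid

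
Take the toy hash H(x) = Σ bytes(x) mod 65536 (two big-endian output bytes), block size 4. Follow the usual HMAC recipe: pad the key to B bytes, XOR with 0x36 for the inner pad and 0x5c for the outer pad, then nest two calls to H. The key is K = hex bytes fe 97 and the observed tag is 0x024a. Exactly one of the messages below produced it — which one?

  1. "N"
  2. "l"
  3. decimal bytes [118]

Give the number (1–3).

Key hex bytes fe 97 is 2 bytes ≤ B = 4; zero-pad to 4 bytes: K' = fe 97 00 00.
K' ⊕ ipad = c8 a1 36 36; K' ⊕ opad = a2 cb 5c 5c.
m1: inner = H(c8 a1 36 36 4e) = 02 23; tag = H(a2 cb 5c 5c 02 23) = 024a ← matches
m2: inner = H(c8 a1 36 36 6c) = 02 41; tag = H(a2 cb 5c 5c 02 41) = 0268
m3: inner = H(c8 a1 36 36 76) = 02 4b; tag = H(a2 cb 5c 5c 02 4b) = 0272

1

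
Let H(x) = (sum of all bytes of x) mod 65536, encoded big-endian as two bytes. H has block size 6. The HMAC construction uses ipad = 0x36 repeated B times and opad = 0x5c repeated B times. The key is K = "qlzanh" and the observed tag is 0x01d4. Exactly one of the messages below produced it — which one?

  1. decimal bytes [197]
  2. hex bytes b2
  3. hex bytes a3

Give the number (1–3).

2

Key "qlzanh" = 71 6c 7a 61 6e 68 is exactly B = 6 bytes: K' = 71 6c 7a 61 6e 68.
K' ⊕ ipad = 47 5a 4c 57 58 5e; K' ⊕ opad = 2d 30 26 3d 32 34.
m1: inner = H(47 5a 4c 57 58 5e c5) = 02 bf; tag = H(2d 30 26 3d 32 34 02 bf) = 01e7
m2: inner = H(47 5a 4c 57 58 5e b2) = 02 ac; tag = H(2d 30 26 3d 32 34 02 ac) = 01d4 ← matches
m3: inner = H(47 5a 4c 57 58 5e a3) = 02 9d; tag = H(2d 30 26 3d 32 34 02 9d) = 01c5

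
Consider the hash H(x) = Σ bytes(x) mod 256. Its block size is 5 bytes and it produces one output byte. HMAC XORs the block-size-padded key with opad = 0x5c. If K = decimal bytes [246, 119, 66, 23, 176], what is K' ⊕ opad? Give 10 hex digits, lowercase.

aa2b1e4bec

Key decimal bytes [246, 119, 66, 23, 176] = f6 77 42 17 b0 is exactly B = 5 bytes: K' = f6 77 42 17 b0.
XOR each byte with 0x5c: f6⊕5c=aa, 77⊕5c=2b, 42⊕5c=1e, 17⊕5c=4b, b0⊕5c=ec.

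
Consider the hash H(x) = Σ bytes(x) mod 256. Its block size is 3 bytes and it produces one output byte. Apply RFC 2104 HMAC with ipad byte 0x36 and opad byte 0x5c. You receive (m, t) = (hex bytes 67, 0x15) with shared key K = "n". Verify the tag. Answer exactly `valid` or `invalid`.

Key "n" = 6e is 1 byte ≤ B = 3; zero-pad to 3 bytes: K' = 6e 00 00.
K' ⊕ ipad = 58 36 36; K' ⊕ opad = 32 5c 5c.
Inner hash: sum = 88+54+54+103 = 299; mod 256 = 43 → 2b.
Outer hash (recomputed tag): sum = 50+92+92+43 = 277; mod 256 = 21 → 15.
Recomputed tag = 15; claimed = 15 → match.

valid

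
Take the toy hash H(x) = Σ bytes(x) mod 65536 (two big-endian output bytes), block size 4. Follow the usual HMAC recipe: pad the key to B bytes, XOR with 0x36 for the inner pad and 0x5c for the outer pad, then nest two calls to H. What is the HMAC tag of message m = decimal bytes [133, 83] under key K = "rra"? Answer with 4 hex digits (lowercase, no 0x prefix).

Key "rra" = 72 72 61 is 3 bytes ≤ B = 4; zero-pad to 4 bytes: K' = 72 72 61 00.
K' ⊕ ipad = 44 44 57 36.  K' ⊕ opad = 2e 2e 3d 5c.
Inner input = (K'⊕ipad) ∥ m = 44 44 57 36 ∥ 85 53.
Inner hash: sum = 68+68+87+54+133+83 = 493 → 01 ed.
Outer input = (K'⊕opad) ∥ inner = 2e 2e 3d 5c ∥ 01 ed.
Outer hash (tag): sum = 46+46+61+92+1+237 = 483 → 01 e3.

01e3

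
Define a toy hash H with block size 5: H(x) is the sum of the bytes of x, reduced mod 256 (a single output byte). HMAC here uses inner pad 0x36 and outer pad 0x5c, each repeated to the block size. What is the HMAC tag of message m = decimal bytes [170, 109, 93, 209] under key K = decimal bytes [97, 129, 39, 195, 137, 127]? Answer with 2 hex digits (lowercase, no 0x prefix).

f7

Key decimal bytes [97, 129, 39, 195, 137, 127] = 61 81 27 c3 89 7f is 6 bytes > B = 5, so hash it first: H(key) = d4, then zero-pad to 5 bytes: K' = d4 00 00 00 00.
K' ⊕ ipad = e2 36 36 36 36.  K' ⊕ opad = 88 5c 5c 5c 5c.
Inner input = (K'⊕ipad) ∥ m = e2 36 36 36 36 ∥ aa 6d 5d d1.
Inner hash: sum = 226+54+54+54+54+170+109+93+209 = 1023; mod 256 = 255 → ff.
Outer input = (K'⊕opad) ∥ inner = 88 5c 5c 5c 5c ∥ ff.
Outer hash (tag): sum = 136+92+92+92+92+255 = 759; mod 256 = 247 → f7.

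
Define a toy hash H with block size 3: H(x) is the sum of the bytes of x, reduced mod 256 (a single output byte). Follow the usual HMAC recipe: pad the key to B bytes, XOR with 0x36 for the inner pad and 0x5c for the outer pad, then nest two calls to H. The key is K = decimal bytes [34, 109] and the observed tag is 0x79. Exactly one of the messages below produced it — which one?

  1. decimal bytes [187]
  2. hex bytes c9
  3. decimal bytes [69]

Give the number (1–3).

2

Key decimal bytes [34, 109] = 22 6d is 2 bytes ≤ B = 3; zero-pad to 3 bytes: K' = 22 6d 00.
K' ⊕ ipad = 14 5b 36; K' ⊕ opad = 7e 31 5c.
m1: inner = H(14 5b 36 bb) = 60; tag = H(7e 31 5c 60) = 6b
m2: inner = H(14 5b 36 c9) = 6e; tag = H(7e 31 5c 6e) = 79 ← matches
m3: inner = H(14 5b 36 45) = ea; tag = H(7e 31 5c ea) = f5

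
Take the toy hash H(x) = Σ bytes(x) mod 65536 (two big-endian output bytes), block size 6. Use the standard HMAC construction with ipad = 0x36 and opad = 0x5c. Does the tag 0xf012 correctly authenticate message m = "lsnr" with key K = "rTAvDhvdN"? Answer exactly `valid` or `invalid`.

Key "rTAvDhvdN" = 72 54 41 76 44 68 76 64 4e is 9 bytes > B = 6, so hash it first: H(key) = 03 51, then zero-pad to 6 bytes: K' = 03 51 00 00 00 00.
K' ⊕ ipad = 35 67 36 36 36 36; K' ⊕ opad = 5f 0d 5c 5c 5c 5c.
Inner hash: sum = 53+103+54+54+54+54+108+115+110+114 = 819 → 03 33.
Outer hash (recomputed tag): sum = 95+13+92+92+92+92+3+51 = 530 → 02 12.
Recomputed tag = 0212; claimed = f012 → mismatch.

invalid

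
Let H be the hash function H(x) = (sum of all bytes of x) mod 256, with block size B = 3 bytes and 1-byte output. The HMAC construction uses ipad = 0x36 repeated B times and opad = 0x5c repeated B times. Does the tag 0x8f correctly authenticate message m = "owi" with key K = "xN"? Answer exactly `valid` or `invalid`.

invalid

Key "xN" = 78 4e is 2 bytes ≤ B = 3; zero-pad to 3 bytes: K' = 78 4e 00.
K' ⊕ ipad = 4e 78 36; K' ⊕ opad = 24 12 5c.
Inner hash: sum = 78+120+54+111+119+105 = 587; mod 256 = 75 → 4b.
Outer hash (recomputed tag): sum = 36+18+92+75 = 221 → dd.
Recomputed tag = dd; claimed = 8f → mismatch.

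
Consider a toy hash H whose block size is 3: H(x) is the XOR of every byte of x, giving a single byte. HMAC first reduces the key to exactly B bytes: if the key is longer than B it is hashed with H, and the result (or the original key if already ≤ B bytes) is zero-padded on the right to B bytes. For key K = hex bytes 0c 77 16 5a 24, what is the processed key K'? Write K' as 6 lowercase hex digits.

130000

|K| = 5 > B = 3, so first hash the key.
H(K): XOR 0c⊕77⊕16⊕5a⊕24 = 13.
Zero-pad H(K) = 13 to 3 bytes: K' = 13 00 00.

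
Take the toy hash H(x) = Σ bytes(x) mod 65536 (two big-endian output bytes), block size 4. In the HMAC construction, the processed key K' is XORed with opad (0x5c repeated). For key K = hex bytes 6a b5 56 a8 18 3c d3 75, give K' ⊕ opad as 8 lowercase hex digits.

Key hex bytes 6a b5 56 a8 18 3c d3 75 is 8 bytes > B = 4, so hash it first: H(key) = 03 b9, then zero-pad to 4 bytes: K' = 03 b9 00 00.
XOR each byte with 0x5c: 03⊕5c=5f, b9⊕5c=e5, 00⊕5c=5c, 00⊕5c=5c.

5fe55c5c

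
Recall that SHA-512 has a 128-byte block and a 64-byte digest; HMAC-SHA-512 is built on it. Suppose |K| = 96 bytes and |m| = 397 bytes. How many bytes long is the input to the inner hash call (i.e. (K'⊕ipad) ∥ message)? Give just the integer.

Key is 96 ≤ 128 bytes, zero-padded: |K'| = 128.
Inner input = (K'⊕ipad) ∥ m → 128 + 397 = 525 bytes.

525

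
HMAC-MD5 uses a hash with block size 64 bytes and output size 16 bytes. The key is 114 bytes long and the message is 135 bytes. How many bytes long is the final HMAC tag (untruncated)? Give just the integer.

The tag is one MD5 digest: 16 bytes.

16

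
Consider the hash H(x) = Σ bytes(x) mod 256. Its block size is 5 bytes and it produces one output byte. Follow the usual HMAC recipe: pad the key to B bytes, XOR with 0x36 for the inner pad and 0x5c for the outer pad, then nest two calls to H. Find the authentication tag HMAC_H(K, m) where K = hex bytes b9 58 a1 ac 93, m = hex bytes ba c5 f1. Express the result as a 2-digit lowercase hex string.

Key hex bytes b9 58 a1 ac 93 is exactly B = 5 bytes: K' = b9 58 a1 ac 93.
K' ⊕ ipad = 8f 6e 97 9a a5.  K' ⊕ opad = e5 04 fd f0 cf.
Inner input = (K'⊕ipad) ∥ m = 8f 6e 97 9a a5 ∥ ba c5 f1.
Inner hash: sum = 143+110+151+154+165+186+197+241 = 1347; mod 256 = 67 → 43.
Outer input = (K'⊕opad) ∥ inner = e5 04 fd f0 cf ∥ 43.
Outer hash (tag): sum = 229+4+253+240+207+67 = 1000; mod 256 = 232 → e8.

e8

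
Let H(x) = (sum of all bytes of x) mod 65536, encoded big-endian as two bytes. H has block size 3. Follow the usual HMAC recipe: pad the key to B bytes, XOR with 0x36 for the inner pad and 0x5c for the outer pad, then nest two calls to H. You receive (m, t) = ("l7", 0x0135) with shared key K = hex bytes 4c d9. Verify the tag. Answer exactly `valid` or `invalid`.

Key hex bytes 4c d9 is 2 bytes ≤ B = 3; zero-pad to 3 bytes: K' = 4c d9 00.
K' ⊕ ipad = 7a ef 36; K' ⊕ opad = 10 85 5c.
Inner hash: sum = 122+239+54+108+55 = 578 → 02 42.
Outer hash (recomputed tag): sum = 16+133+92+2+66 = 309 → 01 35.
Recomputed tag = 0135; claimed = 0135 → match.

valid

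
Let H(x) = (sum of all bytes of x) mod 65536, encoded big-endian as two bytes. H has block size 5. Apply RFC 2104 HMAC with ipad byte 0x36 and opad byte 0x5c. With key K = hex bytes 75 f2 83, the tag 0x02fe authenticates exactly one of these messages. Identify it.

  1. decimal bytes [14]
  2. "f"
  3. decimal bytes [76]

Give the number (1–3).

2

Key hex bytes 75 f2 83 is 3 bytes ≤ B = 5; zero-pad to 5 bytes: K' = 75 f2 83 00 00.
K' ⊕ ipad = 43 c4 b5 36 36; K' ⊕ opad = 29 ae df 5c 5c.
m1: inner = H(43 c4 b5 36 36 0e) = 02 36; tag = H(29 ae df 5c 5c 02 36) = 02a6
m2: inner = H(43 c4 b5 36 36 66) = 02 8e; tag = H(29 ae df 5c 5c 02 8e) = 02fe ← matches
m3: inner = H(43 c4 b5 36 36 4c) = 02 74; tag = H(29 ae df 5c 5c 02 74) = 02e4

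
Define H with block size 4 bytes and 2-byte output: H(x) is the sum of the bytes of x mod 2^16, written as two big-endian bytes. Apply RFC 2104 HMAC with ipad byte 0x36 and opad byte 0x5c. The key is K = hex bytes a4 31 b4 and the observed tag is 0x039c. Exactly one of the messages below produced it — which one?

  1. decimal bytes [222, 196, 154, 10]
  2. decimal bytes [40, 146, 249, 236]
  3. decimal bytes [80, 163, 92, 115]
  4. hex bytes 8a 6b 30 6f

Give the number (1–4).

Key hex bytes a4 31 b4 is 3 bytes ≤ B = 4; zero-pad to 4 bytes: K' = a4 31 b4 00.
K' ⊕ ipad = 92 07 82 36; K' ⊕ opad = f8 6d e8 5c.
m1: inner = H(92 07 82 36 de c4 9a 0a) = 03 97; tag = H(f8 6d e8 5c 03 97) = 0343
m2: inner = H(92 07 82 36 28 92 f9 ec) = 03 f0; tag = H(f8 6d e8 5c 03 f0) = 039c ← matches
m3: inner = H(92 07 82 36 50 a3 5c 73) = 03 13; tag = H(f8 6d e8 5c 03 13) = 02bf
m4: inner = H(92 07 82 36 8a 6b 30 6f) = 02 e5; tag = H(f8 6d e8 5c 02 e5) = 0390

2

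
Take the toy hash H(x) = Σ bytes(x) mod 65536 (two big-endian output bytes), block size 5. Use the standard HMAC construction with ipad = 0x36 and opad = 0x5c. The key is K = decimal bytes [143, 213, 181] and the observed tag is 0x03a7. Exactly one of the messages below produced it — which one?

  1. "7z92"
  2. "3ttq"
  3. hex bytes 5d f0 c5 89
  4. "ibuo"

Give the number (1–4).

Key decimal bytes [143, 213, 181] = 8f d5 b5 is 3 bytes ≤ B = 5; zero-pad to 5 bytes: K' = 8f d5 b5 00 00.
K' ⊕ ipad = b9 e3 83 36 36; K' ⊕ opad = d3 89 e9 5c 5c.
m1: inner = H(b9 e3 83 36 36 37 7a 39 32) = 03 a7; tag = H(d3 89 e9 5c 5c 03 a7) = 03a7 ← matches
m2: inner = H(b9 e3 83 36 36 33 74 74 71) = 04 17; tag = H(d3 89 e9 5c 5c 04 17) = 0318
m3: inner = H(b9 e3 83 36 36 5d f0 c5 89) = 05 26; tag = H(d3 89 e9 5c 5c 05 26) = 0328
m4: inner = H(b9 e3 83 36 36 69 62 75 6f) = 04 3a; tag = H(d3 89 e9 5c 5c 04 3a) = 033b

1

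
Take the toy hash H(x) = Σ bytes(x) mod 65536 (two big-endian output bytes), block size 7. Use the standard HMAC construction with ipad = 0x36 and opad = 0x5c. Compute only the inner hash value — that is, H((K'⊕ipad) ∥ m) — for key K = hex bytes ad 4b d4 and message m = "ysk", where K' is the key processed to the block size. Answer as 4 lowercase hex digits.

Key hex bytes ad 4b d4 is 3 bytes ≤ B = 7; zero-pad to 7 bytes: K' = ad 4b d4 00 00 00 00.
K' ⊕ ipad = 9b 7d e2 36 36 36 36.
Inner input = 9b 7d e2 36 36 36 36 ∥ 79 73 6b.
Inner hash: sum = 155+125+226+54+54+54+54+121+115+107 = 1065 → 04 29.

0429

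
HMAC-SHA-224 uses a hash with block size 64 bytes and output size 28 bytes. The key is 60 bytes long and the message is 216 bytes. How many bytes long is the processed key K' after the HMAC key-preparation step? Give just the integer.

Key is 60 ≤ 64 bytes, zero-padded: |K'| = 64.

64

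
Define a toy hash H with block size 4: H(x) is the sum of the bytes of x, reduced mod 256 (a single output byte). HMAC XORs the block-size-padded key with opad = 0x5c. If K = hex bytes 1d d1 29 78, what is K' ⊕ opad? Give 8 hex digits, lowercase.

Key hex bytes 1d d1 29 78 is exactly B = 4 bytes: K' = 1d d1 29 78.
XOR each byte with 0x5c: 1d⊕5c=41, d1⊕5c=8d, 29⊕5c=75, 78⊕5c=24.

418d7524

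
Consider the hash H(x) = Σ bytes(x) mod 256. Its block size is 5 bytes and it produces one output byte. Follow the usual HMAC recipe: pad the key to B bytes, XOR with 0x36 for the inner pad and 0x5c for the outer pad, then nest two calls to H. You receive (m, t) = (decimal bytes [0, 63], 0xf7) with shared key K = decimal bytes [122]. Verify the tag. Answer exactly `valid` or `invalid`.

Key decimal bytes [122] = 7a is 1 byte ≤ B = 5; zero-pad to 5 bytes: K' = 7a 00 00 00 00.
K' ⊕ ipad = 4c 36 36 36 36; K' ⊕ opad = 26 5c 5c 5c 5c.
Inner hash: sum = 76+54+54+54+54+0+63 = 355; mod 256 = 99 → 63.
Outer hash (recomputed tag): sum = 38+92+92+92+92+99 = 505; mod 256 = 249 → f9.
Recomputed tag = f9; claimed = f7 → mismatch.

invalid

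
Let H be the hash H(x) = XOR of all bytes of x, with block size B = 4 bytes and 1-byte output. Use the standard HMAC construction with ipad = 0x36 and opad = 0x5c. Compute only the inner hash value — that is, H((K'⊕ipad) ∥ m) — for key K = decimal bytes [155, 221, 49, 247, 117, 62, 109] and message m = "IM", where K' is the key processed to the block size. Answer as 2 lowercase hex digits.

a2

Key decimal bytes [155, 221, 49, 247, 117, 62, 109] = 9b dd 31 f7 75 3e 6d is 7 bytes > B = 4, so hash it first: H(key) = a6, then zero-pad to 4 bytes: K' = a6 00 00 00.
K' ⊕ ipad = 90 36 36 36.
Inner input = 90 36 36 36 ∥ 49 4d.
Inner hash: XOR 90⊕36⊕36⊕36⊕49⊕4d = a2.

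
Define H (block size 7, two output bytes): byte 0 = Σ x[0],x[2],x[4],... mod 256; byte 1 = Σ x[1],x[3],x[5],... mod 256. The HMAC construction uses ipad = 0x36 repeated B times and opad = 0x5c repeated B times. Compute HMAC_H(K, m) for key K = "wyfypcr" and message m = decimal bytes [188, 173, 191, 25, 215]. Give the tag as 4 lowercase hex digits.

Key "wyfypcr" = 77 79 66 79 70 63 72 is exactly B = 7 bytes: K' = 77 79 66 79 70 63 72.
K' ⊕ ipad = 41 4f 50 4f 46 55 44.  K' ⊕ opad = 2b 25 3a 25 2c 3f 2e.
Inner input = (K'⊕ipad) ∥ m = 41 4f 50 4f 46 55 44 ∥ bc ad bf 19 d7.
Inner hash: even-index sum = 481 mod 256 = 225; odd-index sum = 837 mod 256 = 69 → e1 45.
Outer input = (K'⊕opad) ∥ inner = 2b 25 3a 25 2c 3f 2e ∥ e1 45.
Outer hash (tag): even-index sum = 260 mod 256 = 4; odd-index sum = 362 mod 256 = 106 → 04 6a.

046a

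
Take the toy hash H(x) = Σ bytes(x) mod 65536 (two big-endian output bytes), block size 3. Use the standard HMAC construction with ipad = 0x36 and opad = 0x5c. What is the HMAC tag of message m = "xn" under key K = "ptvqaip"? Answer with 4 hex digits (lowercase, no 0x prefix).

Key "ptvqaip" = 70 74 76 71 61 69 70 is 7 bytes > B = 3, so hash it first: H(key) = 03 05, then zero-pad to 3 bytes: K' = 03 05 00.
K' ⊕ ipad = 35 33 36.  K' ⊕ opad = 5f 59 5c.
Inner input = (K'⊕ipad) ∥ m = 35 33 36 ∥ 78 6e.
Inner hash: sum = 53+51+54+120+110 = 388 → 01 84.
Outer input = (K'⊕opad) ∥ inner = 5f 59 5c ∥ 01 84.
Outer hash (tag): sum = 95+89+92+1+132 = 409 → 01 99.

0199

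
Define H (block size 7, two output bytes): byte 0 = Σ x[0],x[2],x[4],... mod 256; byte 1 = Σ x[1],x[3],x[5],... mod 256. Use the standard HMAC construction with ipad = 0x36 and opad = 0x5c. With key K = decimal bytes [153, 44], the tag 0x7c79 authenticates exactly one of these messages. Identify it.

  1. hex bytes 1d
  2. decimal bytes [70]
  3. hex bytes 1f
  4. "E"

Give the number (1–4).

1

Key decimal bytes [153, 44] = 99 2c is 2 bytes ≤ B = 7; zero-pad to 7 bytes: K' = 99 2c 00 00 00 00 00.
K' ⊕ ipad = af 1a 36 36 36 36 36; K' ⊕ opad = c5 70 5c 5c 5c 5c 5c.
m1: inner = H(af 1a 36 36 36 36 36 1d) = 51 a3; tag = H(c5 70 5c 5c 5c 5c 5c 51 a3) = 7c79 ← matches
m2: inner = H(af 1a 36 36 36 36 36 46) = 51 cc; tag = H(c5 70 5c 5c 5c 5c 5c 51 cc) = a579
m3: inner = H(af 1a 36 36 36 36 36 1f) = 51 a5; tag = H(c5 70 5c 5c 5c 5c 5c 51 a5) = 7e79
m4: inner = H(af 1a 36 36 36 36 36 45) = 51 cb; tag = H(c5 70 5c 5c 5c 5c 5c 51 cb) = a479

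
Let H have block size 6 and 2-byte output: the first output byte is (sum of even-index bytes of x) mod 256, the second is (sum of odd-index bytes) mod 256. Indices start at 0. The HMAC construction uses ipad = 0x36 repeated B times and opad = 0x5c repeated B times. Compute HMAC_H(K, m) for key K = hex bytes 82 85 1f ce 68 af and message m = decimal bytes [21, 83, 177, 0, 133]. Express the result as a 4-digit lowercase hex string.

Key hex bytes 82 85 1f ce 68 af is exactly B = 6 bytes: K' = 82 85 1f ce 68 af.
K' ⊕ ipad = b4 b3 29 f8 5e 99.  K' ⊕ opad = de d9 43 92 34 f3.
Inner input = (K'⊕ipad) ∥ m = b4 b3 29 f8 5e 99 ∥ 15 53 b1 00 85.
Inner hash: even-index sum = 646 mod 256 = 134; odd-index sum = 663 mod 256 = 151 → 86 97.
Outer input = (K'⊕opad) ∥ inner = de d9 43 92 34 f3 ∥ 86 97.
Outer hash (tag): even-index sum = 475 mod 256 = 219; odd-index sum = 757 mod 256 = 245 → db f5.

dbf5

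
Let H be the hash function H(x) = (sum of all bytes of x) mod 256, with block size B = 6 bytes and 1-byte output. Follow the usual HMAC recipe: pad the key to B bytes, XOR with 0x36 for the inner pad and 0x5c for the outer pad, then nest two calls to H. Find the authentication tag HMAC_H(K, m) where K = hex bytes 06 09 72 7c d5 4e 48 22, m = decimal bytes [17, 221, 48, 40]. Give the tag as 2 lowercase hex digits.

Key hex bytes 06 09 72 7c d5 4e 48 22 is 8 bytes > B = 6, so hash it first: H(key) = 8a, then zero-pad to 6 bytes: K' = 8a 00 00 00 00 00.
K' ⊕ ipad = bc 36 36 36 36 36.  K' ⊕ opad = d6 5c 5c 5c 5c 5c.
Inner input = (K'⊕ipad) ∥ m = bc 36 36 36 36 36 ∥ 11 dd 30 28.
Inner hash: sum = 188+54+54+54+54+54+17+221+48+40 = 784; mod 256 = 16 → 10.
Outer input = (K'⊕opad) ∥ inner = d6 5c 5c 5c 5c 5c ∥ 10.
Outer hash (tag): sum = 214+92+92+92+92+92+16 = 690; mod 256 = 178 → b2.

b2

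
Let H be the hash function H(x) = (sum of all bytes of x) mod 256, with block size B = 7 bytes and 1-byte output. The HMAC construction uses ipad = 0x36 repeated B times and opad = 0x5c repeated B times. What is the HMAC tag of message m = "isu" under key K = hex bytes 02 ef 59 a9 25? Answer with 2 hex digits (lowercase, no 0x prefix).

Key hex bytes 02 ef 59 a9 25 is 5 bytes ≤ B = 7; zero-pad to 7 bytes: K' = 02 ef 59 a9 25 00 00.
K' ⊕ ipad = 34 d9 6f 9f 13 36 36.  K' ⊕ opad = 5e b3 05 f5 79 5c 5c.
Inner input = (K'⊕ipad) ∥ m = 34 d9 6f 9f 13 36 36 ∥ 69 73 75.
Inner hash: sum = 52+217+111+159+19+54+54+105+115+117 = 1003; mod 256 = 235 → eb.
Outer input = (K'⊕opad) ∥ inner = 5e b3 05 f5 79 5c 5c ∥ eb.
Outer hash (tag): sum = 94+179+5+245+121+92+92+235 = 1063; mod 256 = 39 → 27.

27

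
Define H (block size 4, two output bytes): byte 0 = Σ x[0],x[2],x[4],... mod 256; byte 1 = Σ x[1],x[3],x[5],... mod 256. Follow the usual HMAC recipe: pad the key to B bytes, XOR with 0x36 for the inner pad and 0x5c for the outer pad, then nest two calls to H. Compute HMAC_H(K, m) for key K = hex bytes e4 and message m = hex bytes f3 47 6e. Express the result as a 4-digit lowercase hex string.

7d6b

Key hex bytes e4 is 1 byte ≤ B = 4; zero-pad to 4 bytes: K' = e4 00 00 00.
K' ⊕ ipad = d2 36 36 36.  K' ⊕ opad = b8 5c 5c 5c.
Inner input = (K'⊕ipad) ∥ m = d2 36 36 36 ∥ f3 47 6e.
Inner hash: even-index sum = 617 mod 256 = 105; odd-index sum = 179 mod 256 = 179 → 69 b3.
Outer input = (K'⊕opad) ∥ inner = b8 5c 5c 5c ∥ 69 b3.
Outer hash (tag): even-index sum = 381 mod 256 = 125; odd-index sum = 363 mod 256 = 107 → 7d 6b.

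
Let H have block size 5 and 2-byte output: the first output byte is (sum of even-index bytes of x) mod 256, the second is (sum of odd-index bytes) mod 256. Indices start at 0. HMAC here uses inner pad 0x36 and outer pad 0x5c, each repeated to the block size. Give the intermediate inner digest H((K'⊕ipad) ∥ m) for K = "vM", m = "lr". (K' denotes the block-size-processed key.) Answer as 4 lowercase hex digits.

Key "vM" = 76 4d is 2 bytes ≤ B = 5; zero-pad to 5 bytes: K' = 76 4d 00 00 00.
K' ⊕ ipad = 40 7b 36 36 36.
Inner input = 40 7b 36 36 36 ∥ 6c 72.
Inner hash: even-index sum = 286 mod 256 = 30; odd-index sum = 285 mod 256 = 29 → 1e 1d.

1e1d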